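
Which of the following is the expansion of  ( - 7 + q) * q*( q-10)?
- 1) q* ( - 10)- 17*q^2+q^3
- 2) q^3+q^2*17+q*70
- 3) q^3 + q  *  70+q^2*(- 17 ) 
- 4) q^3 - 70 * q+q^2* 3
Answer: 3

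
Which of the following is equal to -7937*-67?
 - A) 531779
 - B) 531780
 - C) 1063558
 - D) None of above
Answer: A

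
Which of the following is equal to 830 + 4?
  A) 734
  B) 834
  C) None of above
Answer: B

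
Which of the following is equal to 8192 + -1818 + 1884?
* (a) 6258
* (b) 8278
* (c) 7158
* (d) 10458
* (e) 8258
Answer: e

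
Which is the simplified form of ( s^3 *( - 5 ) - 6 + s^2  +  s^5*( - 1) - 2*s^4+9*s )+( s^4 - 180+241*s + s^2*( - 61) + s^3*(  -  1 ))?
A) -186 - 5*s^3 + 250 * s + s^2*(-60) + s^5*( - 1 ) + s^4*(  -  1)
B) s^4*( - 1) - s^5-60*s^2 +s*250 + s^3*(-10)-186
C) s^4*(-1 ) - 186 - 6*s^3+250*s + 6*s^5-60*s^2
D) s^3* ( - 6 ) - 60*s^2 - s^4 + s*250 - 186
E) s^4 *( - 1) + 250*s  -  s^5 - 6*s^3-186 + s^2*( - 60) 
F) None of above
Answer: E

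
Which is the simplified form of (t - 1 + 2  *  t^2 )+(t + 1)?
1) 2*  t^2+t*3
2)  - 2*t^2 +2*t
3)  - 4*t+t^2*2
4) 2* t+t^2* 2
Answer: 4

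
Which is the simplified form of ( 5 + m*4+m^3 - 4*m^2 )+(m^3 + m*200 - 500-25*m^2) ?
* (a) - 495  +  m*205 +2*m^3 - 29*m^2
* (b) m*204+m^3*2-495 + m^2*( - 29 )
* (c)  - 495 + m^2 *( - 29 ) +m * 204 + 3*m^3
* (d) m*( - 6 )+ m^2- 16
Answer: b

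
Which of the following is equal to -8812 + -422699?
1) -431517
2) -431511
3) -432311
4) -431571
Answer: 2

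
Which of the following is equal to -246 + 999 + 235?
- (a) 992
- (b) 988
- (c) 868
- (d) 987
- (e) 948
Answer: b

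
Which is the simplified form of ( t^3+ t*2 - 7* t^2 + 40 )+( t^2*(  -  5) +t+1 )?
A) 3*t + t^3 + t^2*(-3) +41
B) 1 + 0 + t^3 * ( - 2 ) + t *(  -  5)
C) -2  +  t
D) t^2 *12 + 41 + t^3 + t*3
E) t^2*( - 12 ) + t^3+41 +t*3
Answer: E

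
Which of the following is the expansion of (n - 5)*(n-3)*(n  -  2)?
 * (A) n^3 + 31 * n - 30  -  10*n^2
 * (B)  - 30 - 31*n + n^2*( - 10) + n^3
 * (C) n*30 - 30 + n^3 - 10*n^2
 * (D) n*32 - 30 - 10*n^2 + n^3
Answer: A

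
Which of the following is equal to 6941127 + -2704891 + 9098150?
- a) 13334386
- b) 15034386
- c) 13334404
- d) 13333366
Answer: a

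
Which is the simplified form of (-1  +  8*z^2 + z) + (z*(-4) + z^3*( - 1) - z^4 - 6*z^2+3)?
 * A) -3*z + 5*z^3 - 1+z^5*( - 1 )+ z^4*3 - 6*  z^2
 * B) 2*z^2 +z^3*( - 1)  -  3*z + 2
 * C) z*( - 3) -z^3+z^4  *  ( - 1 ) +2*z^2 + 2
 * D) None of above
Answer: C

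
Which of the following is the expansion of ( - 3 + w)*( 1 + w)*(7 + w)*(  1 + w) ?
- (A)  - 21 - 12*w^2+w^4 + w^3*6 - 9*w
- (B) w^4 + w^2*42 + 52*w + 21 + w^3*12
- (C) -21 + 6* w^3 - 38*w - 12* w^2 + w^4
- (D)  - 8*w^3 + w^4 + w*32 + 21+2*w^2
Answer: C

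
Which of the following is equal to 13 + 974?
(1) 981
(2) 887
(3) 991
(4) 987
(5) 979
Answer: 4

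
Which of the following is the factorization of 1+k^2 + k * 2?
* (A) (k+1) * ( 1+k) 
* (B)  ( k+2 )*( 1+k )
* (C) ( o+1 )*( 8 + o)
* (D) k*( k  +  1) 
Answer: A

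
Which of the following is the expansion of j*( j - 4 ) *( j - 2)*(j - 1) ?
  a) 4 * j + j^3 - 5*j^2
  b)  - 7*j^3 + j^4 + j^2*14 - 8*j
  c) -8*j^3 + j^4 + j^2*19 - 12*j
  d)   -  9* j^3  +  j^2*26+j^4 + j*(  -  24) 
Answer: b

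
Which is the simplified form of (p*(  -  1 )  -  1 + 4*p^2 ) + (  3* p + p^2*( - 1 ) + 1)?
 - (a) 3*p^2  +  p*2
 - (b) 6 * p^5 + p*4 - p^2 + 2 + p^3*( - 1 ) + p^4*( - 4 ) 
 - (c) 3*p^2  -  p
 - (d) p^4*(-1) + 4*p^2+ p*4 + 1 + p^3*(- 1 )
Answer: a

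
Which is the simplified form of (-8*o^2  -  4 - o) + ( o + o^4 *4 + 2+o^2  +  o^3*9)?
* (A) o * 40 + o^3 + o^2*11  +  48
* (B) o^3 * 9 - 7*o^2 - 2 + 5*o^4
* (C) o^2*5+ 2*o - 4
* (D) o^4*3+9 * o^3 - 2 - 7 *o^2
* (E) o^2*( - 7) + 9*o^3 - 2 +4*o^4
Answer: E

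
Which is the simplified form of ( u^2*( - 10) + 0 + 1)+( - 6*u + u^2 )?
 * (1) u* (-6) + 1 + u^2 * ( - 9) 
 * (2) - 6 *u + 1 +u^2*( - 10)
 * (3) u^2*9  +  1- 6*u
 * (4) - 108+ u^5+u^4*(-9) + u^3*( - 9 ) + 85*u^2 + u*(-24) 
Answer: 1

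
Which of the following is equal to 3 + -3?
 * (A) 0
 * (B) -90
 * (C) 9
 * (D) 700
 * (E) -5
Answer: A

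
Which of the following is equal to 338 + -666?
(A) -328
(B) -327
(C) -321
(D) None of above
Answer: A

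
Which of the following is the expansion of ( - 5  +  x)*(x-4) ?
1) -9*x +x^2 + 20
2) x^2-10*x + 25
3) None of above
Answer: 1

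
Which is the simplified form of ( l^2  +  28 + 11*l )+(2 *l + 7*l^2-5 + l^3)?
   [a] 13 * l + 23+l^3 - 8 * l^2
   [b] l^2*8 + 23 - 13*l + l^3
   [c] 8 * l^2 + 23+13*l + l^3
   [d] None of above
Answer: c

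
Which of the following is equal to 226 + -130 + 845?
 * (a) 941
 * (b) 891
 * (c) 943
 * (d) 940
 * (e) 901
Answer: a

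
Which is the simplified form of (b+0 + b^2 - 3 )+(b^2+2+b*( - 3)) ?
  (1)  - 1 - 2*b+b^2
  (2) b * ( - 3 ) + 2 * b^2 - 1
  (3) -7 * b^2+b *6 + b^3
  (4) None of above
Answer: 4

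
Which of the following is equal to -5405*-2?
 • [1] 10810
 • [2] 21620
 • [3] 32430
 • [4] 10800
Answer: 1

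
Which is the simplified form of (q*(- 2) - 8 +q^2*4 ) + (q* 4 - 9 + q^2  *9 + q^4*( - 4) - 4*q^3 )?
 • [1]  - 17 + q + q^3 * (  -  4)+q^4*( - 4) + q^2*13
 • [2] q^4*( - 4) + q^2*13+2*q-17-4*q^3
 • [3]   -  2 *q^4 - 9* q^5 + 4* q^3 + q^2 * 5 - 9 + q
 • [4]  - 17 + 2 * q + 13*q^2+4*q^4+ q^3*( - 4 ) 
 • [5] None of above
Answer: 2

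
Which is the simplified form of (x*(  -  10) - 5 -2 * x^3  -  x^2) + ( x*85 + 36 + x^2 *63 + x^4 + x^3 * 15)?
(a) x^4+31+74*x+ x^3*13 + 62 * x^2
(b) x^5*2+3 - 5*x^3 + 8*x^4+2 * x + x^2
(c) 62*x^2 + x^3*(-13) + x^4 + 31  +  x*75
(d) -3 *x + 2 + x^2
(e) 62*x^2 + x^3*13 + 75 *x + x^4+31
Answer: e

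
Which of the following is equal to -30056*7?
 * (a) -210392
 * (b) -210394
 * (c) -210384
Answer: a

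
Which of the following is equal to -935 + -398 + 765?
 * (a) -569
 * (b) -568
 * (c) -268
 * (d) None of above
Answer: b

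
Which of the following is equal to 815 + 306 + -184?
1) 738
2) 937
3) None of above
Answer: 2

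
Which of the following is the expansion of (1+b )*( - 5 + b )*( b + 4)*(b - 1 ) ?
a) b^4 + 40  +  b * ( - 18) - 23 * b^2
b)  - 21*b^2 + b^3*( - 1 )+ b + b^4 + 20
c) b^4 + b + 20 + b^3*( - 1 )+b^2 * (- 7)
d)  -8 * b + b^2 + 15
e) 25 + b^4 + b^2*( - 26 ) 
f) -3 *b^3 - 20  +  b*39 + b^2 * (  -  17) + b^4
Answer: b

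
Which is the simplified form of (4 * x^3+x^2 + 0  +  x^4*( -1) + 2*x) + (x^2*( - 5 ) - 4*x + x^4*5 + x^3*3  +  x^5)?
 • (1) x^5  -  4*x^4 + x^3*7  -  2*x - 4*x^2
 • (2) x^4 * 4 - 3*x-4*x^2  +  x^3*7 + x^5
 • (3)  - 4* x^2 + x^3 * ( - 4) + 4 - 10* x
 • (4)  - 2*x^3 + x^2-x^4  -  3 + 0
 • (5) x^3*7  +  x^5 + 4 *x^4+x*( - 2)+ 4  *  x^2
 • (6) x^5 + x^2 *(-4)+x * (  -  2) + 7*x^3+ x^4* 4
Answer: 6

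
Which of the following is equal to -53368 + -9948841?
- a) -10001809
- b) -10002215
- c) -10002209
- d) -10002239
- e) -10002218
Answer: c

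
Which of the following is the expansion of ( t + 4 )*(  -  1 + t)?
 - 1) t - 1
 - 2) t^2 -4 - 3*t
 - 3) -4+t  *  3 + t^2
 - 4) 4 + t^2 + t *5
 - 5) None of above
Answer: 3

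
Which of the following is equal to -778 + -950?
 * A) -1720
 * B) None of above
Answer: B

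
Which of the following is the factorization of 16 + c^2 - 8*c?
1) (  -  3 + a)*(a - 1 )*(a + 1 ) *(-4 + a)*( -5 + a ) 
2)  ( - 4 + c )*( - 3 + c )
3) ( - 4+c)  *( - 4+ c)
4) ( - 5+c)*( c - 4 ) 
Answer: 3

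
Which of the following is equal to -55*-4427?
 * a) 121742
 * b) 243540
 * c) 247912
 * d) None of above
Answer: d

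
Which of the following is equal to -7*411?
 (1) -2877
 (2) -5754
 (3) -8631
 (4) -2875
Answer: 1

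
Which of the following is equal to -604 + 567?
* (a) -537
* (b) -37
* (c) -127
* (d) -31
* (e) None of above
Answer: b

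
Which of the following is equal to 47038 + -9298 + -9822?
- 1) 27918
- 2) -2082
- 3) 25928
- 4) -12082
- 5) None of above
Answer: 1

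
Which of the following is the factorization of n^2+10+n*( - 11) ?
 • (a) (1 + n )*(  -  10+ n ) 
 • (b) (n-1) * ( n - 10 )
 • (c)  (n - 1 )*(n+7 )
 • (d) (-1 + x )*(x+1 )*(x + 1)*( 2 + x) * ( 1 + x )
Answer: b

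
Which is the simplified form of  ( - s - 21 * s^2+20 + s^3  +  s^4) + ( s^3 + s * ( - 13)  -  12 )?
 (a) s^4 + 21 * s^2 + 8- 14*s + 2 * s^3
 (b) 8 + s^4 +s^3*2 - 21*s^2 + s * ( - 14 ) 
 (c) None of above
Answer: b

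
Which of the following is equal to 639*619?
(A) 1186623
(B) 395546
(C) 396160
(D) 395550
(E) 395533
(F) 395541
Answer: F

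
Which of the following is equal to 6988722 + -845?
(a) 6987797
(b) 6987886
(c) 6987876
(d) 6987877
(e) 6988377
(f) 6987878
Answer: d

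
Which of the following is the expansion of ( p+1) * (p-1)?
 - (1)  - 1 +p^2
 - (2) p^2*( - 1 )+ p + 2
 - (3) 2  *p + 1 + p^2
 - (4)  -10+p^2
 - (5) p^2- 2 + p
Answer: 1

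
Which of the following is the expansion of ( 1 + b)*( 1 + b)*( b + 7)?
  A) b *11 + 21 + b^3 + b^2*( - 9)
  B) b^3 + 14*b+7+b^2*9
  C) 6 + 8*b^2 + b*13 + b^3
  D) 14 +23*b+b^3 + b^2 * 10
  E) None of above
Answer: E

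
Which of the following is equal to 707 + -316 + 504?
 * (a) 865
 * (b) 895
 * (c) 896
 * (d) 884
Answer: b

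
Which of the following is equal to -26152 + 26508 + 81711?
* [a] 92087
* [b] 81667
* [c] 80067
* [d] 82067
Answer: d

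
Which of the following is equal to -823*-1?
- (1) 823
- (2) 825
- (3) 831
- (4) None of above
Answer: 1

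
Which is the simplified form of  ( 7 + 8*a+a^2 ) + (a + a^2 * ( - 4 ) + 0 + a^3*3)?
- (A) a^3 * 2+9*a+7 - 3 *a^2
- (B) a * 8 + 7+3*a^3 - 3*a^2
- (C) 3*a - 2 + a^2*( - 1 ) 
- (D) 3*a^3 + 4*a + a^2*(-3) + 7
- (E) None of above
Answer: E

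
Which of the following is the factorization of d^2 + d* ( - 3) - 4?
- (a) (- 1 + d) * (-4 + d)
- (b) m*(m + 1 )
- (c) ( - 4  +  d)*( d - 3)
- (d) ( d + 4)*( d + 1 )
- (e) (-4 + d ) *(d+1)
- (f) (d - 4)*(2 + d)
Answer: e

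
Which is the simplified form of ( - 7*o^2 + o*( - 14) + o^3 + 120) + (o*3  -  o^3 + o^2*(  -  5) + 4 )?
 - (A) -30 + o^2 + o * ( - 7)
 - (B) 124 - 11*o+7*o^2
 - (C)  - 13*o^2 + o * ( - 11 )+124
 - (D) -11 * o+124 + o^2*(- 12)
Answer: D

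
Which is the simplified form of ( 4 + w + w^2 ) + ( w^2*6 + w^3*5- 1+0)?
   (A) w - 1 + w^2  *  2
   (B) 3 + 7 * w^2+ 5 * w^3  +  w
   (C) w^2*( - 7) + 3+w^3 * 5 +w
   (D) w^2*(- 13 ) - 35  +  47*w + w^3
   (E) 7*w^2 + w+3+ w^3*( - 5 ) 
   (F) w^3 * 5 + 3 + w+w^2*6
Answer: B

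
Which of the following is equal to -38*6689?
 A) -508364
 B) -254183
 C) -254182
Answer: C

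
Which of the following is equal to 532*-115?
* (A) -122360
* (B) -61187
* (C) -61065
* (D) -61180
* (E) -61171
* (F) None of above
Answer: D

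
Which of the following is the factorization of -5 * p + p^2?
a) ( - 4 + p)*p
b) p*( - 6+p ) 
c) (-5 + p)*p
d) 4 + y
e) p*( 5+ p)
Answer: c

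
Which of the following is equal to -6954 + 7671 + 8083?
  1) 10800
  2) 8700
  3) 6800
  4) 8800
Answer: 4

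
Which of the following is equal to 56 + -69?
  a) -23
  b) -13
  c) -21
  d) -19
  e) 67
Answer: b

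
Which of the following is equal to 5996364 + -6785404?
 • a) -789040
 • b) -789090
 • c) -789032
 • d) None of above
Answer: a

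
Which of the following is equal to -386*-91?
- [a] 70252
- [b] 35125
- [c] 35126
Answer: c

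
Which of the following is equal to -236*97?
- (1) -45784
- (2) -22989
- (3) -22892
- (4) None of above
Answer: 3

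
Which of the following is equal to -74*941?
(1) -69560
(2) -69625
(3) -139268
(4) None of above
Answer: 4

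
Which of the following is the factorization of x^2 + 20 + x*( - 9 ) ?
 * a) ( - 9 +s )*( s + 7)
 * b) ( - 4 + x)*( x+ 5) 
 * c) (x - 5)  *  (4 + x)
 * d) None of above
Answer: d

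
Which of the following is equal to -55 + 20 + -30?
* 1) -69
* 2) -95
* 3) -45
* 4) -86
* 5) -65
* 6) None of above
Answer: 5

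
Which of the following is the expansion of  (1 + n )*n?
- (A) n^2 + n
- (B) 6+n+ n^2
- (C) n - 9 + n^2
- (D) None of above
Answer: A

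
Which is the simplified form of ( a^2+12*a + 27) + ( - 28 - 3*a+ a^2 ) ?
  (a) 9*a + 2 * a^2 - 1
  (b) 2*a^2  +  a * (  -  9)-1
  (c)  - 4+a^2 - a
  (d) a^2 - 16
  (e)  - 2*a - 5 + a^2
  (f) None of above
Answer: a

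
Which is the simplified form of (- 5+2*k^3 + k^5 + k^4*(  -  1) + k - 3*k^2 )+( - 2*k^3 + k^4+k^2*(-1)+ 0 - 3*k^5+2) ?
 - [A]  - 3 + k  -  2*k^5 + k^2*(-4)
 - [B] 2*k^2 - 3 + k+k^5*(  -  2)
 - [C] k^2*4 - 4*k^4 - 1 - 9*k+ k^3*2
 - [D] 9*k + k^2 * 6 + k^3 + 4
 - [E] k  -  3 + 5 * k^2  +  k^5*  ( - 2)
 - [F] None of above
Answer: A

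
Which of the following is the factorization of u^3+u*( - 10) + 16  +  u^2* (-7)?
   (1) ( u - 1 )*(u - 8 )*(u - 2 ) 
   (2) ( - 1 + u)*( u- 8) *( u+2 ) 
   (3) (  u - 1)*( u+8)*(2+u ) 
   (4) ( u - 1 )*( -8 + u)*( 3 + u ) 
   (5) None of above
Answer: 2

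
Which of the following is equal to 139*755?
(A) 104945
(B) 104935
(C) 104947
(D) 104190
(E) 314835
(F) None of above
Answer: A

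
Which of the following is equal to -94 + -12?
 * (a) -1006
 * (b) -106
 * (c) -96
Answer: b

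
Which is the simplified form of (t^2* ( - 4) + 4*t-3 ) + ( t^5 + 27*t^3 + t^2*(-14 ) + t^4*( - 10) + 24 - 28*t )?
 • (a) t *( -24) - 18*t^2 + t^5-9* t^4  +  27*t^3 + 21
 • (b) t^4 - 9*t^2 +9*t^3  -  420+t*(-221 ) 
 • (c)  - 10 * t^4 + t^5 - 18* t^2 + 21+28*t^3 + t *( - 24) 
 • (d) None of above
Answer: d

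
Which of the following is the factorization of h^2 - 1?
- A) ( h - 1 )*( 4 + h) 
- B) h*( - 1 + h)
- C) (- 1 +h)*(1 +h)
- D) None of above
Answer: C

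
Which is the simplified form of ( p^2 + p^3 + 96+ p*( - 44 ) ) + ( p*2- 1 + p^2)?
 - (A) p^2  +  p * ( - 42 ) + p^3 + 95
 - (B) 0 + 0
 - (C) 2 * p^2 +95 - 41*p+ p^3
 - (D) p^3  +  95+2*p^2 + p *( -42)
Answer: D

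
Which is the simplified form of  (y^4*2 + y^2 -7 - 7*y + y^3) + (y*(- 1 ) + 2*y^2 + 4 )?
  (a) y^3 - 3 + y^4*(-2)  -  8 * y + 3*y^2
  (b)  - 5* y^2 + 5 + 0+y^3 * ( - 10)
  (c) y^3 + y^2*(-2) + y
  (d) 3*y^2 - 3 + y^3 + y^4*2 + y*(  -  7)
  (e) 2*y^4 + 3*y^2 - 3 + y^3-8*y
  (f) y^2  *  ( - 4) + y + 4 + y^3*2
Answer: e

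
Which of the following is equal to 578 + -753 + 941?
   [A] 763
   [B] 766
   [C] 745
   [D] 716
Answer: B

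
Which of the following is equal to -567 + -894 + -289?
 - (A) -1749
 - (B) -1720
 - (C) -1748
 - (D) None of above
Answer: D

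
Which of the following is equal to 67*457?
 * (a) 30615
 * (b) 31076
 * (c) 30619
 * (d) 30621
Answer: c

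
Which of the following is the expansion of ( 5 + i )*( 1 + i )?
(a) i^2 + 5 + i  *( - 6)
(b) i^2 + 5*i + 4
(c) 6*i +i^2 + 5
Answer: c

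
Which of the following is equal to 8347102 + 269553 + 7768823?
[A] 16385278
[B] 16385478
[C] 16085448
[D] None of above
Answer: B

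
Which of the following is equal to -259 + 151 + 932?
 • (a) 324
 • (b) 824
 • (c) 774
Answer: b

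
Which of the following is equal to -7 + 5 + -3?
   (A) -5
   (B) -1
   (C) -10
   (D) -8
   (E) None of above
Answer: A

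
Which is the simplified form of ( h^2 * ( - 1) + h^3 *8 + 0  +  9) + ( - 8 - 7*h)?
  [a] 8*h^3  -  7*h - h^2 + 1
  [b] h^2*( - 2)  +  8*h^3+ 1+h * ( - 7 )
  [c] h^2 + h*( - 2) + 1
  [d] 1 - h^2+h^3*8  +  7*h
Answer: a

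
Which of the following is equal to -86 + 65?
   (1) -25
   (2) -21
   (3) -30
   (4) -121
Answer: 2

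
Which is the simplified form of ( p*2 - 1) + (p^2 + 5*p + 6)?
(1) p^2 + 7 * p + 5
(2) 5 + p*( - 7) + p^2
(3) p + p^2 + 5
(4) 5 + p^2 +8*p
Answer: 1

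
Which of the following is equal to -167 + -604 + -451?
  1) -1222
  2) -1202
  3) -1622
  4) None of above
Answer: 1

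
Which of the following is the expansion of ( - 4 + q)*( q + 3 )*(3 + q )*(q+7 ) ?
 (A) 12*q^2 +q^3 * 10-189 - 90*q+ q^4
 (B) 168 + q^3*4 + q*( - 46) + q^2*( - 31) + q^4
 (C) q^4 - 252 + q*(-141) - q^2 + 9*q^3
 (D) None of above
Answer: C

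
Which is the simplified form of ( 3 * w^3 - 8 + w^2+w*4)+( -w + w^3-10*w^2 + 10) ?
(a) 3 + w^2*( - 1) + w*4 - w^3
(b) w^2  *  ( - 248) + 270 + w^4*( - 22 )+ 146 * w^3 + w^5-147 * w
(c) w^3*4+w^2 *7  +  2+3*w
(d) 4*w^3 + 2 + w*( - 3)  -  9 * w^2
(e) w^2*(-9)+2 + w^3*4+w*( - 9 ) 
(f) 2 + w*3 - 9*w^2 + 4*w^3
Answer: f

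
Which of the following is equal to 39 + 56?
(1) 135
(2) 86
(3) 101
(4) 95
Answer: 4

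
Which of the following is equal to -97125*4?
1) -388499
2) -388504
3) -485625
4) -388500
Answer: 4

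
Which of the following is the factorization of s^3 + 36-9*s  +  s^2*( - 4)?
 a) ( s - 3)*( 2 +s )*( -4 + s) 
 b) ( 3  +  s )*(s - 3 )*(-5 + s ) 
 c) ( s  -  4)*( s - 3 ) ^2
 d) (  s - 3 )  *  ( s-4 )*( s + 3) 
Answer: d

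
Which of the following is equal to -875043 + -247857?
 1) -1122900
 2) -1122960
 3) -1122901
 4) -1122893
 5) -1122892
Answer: 1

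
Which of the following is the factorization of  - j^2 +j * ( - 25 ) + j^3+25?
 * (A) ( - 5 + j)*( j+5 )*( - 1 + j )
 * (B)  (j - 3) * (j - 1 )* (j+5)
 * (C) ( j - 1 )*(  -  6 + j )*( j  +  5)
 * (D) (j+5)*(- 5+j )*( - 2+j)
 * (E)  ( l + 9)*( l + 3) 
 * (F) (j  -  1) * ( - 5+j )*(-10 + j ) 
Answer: A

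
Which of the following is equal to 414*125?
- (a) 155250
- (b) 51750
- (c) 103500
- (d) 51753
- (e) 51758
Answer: b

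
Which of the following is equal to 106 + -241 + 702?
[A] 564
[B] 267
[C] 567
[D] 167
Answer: C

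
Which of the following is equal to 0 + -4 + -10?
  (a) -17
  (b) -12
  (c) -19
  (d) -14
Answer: d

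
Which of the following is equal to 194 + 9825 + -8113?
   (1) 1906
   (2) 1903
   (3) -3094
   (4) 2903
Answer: 1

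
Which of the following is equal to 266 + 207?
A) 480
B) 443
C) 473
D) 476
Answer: C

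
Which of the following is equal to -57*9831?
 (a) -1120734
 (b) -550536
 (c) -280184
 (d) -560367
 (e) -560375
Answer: d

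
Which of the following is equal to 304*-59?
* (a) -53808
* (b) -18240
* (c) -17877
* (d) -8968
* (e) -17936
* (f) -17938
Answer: e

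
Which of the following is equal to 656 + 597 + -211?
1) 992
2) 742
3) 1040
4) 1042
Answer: 4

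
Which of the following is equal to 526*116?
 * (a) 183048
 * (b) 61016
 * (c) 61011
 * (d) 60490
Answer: b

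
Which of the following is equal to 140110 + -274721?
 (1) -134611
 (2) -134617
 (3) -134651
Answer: 1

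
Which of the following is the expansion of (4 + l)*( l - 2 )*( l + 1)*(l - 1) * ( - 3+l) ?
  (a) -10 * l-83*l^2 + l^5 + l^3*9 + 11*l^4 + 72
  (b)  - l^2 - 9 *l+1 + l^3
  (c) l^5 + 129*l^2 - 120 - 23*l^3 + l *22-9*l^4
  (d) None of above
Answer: d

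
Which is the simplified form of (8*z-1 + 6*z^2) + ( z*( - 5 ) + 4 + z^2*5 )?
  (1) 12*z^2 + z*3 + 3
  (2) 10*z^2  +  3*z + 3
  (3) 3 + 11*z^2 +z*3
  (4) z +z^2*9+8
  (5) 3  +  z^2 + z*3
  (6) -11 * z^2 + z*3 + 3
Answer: 3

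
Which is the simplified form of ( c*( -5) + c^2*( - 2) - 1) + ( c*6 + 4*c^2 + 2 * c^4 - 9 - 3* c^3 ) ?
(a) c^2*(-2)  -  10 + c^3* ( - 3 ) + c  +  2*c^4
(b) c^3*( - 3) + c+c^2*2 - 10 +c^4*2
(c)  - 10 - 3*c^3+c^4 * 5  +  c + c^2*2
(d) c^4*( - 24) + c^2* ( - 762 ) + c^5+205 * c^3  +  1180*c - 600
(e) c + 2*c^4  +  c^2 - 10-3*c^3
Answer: b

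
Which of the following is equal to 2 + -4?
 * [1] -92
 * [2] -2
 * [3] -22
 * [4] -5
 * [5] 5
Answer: 2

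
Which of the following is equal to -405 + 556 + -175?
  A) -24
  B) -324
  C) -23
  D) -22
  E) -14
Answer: A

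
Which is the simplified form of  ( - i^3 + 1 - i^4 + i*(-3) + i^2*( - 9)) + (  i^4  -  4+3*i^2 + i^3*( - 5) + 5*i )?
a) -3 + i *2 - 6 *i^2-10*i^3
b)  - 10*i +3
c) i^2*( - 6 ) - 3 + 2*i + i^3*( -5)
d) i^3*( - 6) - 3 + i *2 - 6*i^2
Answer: d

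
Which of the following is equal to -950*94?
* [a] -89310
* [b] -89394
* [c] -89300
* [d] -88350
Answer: c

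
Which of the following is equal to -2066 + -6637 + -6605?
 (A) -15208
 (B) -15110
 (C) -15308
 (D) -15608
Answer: C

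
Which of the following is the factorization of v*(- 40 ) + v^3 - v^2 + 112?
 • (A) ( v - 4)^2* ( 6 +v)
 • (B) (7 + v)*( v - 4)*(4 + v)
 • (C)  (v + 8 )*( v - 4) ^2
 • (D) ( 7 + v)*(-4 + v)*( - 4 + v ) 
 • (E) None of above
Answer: D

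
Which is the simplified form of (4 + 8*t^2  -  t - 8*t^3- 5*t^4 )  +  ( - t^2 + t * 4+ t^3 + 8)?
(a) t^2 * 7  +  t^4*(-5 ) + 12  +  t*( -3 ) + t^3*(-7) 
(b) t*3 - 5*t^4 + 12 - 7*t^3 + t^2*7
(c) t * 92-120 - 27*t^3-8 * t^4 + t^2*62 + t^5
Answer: b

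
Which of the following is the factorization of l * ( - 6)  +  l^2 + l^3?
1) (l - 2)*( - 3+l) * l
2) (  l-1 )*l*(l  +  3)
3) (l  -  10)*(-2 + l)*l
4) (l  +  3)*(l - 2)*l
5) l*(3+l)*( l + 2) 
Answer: 4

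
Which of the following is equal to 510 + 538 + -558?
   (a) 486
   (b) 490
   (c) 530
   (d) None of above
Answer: b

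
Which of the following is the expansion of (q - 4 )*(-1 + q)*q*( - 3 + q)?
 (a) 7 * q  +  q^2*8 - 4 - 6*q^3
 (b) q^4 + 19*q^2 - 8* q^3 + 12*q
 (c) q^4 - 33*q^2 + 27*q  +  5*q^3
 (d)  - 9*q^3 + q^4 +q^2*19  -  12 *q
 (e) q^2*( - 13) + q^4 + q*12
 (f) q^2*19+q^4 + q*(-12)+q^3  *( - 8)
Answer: f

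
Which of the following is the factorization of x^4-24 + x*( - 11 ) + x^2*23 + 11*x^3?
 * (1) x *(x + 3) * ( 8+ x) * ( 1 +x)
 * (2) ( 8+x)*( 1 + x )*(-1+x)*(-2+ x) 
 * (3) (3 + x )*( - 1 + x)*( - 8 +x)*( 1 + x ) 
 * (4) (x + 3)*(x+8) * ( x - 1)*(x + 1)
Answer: 4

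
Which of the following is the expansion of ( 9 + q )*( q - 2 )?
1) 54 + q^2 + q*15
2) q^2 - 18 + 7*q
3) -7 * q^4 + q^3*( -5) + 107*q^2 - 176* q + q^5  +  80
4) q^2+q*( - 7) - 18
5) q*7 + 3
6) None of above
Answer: 2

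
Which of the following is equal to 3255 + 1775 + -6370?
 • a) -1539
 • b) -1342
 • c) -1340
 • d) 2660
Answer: c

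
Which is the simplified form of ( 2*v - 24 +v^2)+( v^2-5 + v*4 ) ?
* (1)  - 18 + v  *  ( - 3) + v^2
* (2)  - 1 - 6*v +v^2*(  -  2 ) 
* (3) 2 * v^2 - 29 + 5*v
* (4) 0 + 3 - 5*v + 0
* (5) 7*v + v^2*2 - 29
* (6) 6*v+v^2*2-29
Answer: 6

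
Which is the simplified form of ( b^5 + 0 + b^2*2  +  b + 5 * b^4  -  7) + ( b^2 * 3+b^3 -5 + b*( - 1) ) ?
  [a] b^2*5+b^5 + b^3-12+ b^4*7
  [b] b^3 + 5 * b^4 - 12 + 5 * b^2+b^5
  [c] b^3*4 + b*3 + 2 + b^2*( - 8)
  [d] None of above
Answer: b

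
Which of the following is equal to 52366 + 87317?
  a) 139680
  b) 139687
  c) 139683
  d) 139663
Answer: c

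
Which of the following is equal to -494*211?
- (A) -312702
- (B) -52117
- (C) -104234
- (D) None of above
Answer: C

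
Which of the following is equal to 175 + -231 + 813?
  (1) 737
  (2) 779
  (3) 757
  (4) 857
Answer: 3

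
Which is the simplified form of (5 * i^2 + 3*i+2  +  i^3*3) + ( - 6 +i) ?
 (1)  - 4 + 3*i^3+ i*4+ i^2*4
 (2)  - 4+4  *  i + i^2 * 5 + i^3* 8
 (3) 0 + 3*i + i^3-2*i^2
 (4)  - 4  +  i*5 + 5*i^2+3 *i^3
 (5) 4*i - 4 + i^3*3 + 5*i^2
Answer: 5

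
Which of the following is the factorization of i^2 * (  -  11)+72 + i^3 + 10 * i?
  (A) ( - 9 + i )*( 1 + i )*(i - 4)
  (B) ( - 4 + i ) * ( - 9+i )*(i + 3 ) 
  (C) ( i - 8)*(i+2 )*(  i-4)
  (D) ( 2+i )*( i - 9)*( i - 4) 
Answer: D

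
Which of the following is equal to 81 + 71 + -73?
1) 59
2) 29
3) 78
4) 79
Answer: 4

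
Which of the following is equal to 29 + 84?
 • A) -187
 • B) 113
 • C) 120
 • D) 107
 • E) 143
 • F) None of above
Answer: B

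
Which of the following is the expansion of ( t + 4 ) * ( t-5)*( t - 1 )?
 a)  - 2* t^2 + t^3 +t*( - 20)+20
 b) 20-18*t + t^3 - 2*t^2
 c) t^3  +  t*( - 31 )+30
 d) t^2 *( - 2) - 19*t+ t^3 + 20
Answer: d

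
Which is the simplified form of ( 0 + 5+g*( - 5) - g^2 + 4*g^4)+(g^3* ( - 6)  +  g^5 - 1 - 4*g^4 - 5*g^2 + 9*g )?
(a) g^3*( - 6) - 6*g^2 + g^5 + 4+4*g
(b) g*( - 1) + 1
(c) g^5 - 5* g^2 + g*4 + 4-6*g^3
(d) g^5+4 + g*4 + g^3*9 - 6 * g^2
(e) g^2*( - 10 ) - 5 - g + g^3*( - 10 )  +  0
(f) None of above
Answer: a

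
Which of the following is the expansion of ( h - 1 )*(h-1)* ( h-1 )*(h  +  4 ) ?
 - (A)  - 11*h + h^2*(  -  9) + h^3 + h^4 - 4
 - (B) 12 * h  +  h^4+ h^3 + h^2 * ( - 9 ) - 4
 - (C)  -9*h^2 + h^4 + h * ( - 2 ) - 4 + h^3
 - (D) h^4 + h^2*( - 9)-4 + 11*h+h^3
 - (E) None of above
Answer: D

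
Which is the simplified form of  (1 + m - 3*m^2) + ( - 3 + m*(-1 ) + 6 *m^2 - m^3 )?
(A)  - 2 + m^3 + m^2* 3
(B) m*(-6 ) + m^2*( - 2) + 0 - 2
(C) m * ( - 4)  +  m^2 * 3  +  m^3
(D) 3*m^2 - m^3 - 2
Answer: D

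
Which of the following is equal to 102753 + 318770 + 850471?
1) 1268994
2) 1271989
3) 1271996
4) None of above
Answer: 4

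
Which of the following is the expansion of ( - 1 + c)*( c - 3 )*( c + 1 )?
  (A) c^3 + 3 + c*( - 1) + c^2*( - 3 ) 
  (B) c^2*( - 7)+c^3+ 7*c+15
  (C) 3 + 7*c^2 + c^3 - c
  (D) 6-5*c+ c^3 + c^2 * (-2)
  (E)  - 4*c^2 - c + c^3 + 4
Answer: A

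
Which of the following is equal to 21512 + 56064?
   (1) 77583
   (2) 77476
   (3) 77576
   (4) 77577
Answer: 3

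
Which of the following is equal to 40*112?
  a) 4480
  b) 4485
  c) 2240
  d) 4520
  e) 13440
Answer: a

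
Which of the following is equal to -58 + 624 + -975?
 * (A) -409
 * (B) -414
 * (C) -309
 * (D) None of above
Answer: A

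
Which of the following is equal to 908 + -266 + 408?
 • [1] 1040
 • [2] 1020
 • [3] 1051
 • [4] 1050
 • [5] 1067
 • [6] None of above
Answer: 4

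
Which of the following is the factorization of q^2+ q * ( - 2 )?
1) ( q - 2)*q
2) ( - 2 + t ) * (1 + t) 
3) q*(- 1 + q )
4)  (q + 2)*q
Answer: 1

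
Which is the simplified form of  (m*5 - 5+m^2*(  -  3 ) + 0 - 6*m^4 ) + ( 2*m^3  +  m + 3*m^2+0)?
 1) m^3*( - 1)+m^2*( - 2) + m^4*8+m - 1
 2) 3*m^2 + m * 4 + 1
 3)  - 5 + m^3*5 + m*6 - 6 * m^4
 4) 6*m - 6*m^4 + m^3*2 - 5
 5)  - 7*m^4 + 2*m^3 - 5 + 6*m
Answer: 4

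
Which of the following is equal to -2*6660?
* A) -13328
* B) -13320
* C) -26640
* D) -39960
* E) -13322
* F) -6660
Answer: B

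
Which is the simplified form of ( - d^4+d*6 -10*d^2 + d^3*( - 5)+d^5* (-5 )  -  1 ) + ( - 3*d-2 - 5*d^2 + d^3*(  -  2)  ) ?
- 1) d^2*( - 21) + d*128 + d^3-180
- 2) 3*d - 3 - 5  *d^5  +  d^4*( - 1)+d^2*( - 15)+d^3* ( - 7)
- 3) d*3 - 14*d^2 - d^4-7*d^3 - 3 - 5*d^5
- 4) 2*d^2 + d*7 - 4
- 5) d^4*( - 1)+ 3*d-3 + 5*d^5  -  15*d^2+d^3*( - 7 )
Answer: 2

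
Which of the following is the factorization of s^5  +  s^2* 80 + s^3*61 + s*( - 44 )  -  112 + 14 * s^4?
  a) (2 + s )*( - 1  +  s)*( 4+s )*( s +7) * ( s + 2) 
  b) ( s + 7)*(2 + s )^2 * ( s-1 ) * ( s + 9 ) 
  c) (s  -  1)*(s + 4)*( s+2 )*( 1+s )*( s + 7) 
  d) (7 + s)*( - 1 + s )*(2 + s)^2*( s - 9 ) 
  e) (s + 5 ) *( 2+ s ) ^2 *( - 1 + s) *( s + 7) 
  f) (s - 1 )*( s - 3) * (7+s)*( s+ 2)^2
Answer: a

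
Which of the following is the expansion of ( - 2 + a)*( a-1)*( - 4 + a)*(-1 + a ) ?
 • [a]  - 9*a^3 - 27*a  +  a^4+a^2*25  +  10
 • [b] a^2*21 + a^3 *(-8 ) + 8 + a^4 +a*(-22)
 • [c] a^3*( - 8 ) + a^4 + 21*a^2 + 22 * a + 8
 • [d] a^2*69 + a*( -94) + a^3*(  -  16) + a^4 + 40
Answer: b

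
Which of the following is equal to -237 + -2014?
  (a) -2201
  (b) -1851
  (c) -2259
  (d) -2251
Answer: d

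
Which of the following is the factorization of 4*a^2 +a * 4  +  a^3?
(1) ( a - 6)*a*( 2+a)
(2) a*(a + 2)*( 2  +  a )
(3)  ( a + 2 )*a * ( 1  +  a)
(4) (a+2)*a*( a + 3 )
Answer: 2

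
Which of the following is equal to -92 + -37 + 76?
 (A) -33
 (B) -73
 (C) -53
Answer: C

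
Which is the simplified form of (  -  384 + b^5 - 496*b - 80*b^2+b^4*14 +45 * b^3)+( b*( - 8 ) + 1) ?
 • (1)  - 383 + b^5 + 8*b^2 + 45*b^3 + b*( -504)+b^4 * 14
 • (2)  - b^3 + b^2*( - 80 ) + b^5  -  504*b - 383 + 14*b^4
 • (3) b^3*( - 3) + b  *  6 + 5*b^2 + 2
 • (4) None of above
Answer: 4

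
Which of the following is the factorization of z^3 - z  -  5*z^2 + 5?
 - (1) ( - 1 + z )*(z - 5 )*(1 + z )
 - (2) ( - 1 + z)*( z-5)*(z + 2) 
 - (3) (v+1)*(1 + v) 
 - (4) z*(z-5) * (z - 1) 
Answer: 1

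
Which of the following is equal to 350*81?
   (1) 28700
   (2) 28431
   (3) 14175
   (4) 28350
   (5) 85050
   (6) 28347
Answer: 4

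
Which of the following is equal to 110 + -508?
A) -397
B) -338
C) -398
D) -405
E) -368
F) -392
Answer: C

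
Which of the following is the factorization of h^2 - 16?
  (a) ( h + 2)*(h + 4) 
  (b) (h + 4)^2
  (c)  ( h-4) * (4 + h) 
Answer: c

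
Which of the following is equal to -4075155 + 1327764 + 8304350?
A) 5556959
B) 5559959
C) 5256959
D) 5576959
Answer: A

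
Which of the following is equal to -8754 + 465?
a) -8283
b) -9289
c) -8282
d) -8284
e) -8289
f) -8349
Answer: e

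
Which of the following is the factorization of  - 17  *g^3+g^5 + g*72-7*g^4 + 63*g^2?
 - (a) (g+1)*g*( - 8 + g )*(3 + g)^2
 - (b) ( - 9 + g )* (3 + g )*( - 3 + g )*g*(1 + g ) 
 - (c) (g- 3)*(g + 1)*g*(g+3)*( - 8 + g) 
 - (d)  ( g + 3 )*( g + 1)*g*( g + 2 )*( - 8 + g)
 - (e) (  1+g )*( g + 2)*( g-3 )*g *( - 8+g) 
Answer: c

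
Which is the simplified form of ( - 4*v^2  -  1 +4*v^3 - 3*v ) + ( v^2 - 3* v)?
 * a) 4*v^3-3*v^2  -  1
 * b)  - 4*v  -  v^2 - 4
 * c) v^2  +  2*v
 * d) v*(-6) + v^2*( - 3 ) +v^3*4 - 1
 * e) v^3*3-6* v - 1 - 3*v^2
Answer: d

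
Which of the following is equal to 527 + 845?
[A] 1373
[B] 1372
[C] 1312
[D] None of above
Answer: B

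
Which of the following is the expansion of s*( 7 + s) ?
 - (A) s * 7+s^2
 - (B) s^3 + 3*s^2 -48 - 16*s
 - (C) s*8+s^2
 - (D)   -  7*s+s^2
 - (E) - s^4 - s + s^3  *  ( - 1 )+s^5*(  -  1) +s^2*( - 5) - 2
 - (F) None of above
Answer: A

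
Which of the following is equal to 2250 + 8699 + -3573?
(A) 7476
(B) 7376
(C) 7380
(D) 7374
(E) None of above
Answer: B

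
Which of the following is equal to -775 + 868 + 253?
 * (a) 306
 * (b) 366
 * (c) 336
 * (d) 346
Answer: d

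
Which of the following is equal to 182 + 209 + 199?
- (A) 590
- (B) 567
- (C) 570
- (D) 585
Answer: A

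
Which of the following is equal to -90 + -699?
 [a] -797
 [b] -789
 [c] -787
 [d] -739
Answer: b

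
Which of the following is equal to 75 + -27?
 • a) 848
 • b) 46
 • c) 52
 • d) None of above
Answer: d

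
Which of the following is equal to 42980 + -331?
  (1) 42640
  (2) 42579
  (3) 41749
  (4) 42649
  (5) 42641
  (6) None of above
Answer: 4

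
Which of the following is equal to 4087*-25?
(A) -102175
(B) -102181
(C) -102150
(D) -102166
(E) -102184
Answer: A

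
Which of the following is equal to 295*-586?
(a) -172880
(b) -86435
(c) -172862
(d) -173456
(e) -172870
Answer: e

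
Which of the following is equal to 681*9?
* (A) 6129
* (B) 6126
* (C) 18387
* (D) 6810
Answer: A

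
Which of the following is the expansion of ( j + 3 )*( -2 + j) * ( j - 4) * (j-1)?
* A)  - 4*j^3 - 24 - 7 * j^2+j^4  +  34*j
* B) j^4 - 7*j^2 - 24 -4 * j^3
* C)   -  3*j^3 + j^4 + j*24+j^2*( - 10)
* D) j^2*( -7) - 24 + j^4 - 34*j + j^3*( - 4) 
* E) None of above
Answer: A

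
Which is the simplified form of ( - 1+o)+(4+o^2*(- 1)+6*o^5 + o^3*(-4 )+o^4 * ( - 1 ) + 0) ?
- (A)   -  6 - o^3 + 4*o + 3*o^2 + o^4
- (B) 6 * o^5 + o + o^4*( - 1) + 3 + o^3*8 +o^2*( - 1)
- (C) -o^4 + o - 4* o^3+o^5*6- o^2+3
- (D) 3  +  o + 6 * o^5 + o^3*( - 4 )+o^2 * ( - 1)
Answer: C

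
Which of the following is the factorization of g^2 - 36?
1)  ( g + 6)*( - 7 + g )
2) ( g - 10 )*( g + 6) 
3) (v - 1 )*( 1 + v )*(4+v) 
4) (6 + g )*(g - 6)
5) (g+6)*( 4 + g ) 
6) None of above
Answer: 4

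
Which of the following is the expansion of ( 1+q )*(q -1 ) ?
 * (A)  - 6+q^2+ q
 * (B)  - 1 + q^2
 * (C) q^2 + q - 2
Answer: B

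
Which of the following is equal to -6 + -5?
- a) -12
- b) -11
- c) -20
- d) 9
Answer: b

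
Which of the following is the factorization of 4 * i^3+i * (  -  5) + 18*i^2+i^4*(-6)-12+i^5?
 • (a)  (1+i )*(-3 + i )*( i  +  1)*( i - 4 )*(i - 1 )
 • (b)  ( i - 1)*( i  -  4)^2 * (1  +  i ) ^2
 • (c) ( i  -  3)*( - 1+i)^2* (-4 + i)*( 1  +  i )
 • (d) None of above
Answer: a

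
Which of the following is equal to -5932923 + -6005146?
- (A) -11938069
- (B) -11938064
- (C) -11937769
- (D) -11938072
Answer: A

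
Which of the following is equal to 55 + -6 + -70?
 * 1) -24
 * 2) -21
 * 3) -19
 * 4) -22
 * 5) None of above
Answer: 2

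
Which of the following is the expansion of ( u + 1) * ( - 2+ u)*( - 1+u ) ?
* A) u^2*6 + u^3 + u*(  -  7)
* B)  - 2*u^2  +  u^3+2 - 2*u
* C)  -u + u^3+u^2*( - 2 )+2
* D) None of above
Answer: C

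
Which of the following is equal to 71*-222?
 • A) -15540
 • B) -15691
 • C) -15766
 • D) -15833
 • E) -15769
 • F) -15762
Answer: F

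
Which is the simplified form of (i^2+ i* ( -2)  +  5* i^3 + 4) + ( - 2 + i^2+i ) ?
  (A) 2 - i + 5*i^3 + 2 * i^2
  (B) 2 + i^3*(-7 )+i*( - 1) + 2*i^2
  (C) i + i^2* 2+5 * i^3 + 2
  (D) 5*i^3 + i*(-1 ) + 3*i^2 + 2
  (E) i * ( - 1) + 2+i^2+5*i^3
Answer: A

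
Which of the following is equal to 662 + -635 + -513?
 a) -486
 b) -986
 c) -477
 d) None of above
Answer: a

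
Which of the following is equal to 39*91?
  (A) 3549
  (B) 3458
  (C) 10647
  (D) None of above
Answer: A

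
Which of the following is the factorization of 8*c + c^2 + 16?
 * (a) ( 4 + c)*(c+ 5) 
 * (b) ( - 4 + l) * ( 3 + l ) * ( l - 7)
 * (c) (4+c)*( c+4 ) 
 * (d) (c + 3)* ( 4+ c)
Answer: c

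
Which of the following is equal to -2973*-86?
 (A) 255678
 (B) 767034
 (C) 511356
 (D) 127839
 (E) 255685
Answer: A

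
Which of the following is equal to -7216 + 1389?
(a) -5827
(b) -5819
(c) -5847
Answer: a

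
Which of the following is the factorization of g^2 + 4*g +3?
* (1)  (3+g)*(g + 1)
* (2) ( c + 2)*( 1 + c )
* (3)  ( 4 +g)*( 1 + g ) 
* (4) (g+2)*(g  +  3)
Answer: 1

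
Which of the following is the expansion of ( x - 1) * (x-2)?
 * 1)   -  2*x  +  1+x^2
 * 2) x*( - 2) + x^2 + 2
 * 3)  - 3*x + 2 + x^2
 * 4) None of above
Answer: 3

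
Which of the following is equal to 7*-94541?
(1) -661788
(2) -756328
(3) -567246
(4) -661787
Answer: 4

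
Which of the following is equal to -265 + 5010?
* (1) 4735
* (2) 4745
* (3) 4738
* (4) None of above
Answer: 2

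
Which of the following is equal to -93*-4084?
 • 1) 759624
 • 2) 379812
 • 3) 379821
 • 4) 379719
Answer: 2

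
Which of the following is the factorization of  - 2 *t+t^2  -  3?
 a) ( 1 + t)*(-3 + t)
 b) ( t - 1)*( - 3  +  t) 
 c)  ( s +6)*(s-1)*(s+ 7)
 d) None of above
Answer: a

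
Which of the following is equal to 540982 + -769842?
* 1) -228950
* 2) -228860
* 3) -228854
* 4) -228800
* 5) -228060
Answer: 2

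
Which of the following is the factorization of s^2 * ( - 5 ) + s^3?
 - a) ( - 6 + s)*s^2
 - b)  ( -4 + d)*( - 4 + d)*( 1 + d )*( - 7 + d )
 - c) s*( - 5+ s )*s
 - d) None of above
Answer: c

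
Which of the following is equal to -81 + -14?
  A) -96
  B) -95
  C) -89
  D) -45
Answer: B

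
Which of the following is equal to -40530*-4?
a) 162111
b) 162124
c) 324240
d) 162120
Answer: d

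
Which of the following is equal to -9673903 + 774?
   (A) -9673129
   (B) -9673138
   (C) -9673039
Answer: A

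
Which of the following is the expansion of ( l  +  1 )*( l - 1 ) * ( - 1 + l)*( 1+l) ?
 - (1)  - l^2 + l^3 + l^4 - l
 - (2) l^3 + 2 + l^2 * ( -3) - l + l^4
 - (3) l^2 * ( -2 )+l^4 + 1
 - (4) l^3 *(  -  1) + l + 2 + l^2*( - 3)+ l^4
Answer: 3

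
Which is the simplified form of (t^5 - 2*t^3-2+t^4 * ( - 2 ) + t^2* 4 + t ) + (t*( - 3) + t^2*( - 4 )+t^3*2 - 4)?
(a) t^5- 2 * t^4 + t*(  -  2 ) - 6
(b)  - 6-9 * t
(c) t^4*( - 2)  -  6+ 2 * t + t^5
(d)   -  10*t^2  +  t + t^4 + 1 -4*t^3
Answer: a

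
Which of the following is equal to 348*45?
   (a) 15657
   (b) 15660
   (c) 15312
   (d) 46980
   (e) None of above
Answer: b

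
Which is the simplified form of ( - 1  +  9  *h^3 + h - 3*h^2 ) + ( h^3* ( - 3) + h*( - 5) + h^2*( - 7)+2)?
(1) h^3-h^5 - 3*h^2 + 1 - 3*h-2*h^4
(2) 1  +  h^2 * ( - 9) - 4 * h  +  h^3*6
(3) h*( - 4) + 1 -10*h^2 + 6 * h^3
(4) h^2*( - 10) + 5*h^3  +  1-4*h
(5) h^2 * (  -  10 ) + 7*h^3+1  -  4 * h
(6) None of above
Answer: 3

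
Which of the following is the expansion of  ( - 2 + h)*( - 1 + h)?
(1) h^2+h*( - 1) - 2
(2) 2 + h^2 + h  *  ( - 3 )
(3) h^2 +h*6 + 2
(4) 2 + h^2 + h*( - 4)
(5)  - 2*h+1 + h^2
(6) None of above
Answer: 2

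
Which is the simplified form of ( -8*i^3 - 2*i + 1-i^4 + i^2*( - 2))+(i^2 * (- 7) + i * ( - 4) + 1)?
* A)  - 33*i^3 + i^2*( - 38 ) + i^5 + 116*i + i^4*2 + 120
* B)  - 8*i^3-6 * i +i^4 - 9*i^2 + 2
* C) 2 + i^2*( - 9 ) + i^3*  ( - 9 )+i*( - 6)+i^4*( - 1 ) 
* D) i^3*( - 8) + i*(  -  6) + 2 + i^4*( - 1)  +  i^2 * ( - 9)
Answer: D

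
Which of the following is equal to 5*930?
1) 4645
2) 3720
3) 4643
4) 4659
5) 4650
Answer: 5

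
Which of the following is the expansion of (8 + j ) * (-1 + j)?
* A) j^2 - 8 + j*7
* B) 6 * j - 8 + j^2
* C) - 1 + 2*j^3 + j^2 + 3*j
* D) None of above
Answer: A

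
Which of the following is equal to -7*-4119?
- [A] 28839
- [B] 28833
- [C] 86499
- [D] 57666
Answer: B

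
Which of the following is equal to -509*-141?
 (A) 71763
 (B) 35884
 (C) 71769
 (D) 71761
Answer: C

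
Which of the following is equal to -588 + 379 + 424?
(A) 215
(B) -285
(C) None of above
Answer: A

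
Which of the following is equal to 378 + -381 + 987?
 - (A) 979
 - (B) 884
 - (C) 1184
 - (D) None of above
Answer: D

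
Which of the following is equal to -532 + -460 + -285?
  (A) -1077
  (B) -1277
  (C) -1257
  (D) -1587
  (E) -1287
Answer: B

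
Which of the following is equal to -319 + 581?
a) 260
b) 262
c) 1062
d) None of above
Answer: b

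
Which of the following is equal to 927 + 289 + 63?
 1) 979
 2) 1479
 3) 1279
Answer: 3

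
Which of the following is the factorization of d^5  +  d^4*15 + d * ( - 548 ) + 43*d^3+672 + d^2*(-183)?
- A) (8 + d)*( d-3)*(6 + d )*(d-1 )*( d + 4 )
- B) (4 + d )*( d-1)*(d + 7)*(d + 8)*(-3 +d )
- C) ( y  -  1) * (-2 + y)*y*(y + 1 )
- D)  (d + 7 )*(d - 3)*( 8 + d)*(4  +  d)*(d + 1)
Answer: B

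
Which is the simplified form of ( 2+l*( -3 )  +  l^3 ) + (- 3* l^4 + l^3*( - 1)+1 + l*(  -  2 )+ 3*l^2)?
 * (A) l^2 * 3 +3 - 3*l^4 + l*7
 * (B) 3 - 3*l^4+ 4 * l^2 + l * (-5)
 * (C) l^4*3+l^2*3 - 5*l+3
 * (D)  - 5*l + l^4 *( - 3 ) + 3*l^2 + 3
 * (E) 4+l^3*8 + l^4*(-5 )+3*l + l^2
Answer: D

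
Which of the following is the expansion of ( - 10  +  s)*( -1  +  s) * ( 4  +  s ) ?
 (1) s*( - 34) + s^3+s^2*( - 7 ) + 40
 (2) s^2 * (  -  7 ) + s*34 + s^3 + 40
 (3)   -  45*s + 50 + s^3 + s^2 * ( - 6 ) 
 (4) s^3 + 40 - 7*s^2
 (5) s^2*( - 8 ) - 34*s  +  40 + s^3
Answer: 1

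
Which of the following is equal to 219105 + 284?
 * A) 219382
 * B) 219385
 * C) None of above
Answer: C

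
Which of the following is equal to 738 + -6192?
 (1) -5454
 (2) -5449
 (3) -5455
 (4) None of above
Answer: 1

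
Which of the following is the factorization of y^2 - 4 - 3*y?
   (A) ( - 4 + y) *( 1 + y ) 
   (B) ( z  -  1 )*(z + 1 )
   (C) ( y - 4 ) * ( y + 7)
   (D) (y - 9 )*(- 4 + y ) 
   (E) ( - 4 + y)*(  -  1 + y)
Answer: A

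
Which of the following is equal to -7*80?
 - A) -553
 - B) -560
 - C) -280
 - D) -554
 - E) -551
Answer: B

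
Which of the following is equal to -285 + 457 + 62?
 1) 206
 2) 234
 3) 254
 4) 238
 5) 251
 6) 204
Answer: 2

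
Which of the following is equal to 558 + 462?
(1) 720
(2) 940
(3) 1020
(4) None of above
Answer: 3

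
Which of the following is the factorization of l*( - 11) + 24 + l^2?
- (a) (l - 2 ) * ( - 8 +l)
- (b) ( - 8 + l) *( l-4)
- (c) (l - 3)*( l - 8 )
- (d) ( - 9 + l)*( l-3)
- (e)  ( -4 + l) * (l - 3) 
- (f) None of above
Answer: c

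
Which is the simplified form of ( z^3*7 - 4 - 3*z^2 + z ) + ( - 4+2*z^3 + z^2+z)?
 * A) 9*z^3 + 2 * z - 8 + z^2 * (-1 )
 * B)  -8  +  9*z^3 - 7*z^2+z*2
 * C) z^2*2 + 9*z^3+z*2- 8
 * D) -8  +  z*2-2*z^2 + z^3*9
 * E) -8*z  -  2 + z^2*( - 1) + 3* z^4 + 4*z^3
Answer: D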